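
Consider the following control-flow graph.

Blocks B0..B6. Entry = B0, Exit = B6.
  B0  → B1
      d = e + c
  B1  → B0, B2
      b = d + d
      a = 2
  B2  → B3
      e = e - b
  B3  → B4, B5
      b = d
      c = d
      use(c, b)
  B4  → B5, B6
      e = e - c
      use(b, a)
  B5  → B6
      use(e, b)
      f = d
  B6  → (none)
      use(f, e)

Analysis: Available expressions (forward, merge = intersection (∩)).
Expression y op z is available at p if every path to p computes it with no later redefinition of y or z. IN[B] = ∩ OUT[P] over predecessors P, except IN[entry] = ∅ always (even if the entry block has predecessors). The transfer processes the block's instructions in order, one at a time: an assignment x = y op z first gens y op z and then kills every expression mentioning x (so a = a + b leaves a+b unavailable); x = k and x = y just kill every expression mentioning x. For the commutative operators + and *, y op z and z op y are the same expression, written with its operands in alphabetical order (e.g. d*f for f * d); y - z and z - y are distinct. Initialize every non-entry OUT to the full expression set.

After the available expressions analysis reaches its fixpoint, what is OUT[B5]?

Fixpoint table:
  B0:   IN={}   OUT={c+e}
  B1:   IN={c+e}   OUT={c+e, d+d}
  B2:   IN={c+e, d+d}   OUT={d+d}
  B3:   IN={d+d}   OUT={d+d}
  B4:   IN={d+d}   OUT={d+d}
  B5:   IN={d+d}   OUT={d+d}
  B6:   IN={d+d}   OUT={d+d}

Merge at B5: IN[B5] = OUT[B3] ∩ OUT[B4] = {d+d}
Applying B5's transfer function to that IN value gives OUT[B5] (row B5 above).

Answer: {d+d}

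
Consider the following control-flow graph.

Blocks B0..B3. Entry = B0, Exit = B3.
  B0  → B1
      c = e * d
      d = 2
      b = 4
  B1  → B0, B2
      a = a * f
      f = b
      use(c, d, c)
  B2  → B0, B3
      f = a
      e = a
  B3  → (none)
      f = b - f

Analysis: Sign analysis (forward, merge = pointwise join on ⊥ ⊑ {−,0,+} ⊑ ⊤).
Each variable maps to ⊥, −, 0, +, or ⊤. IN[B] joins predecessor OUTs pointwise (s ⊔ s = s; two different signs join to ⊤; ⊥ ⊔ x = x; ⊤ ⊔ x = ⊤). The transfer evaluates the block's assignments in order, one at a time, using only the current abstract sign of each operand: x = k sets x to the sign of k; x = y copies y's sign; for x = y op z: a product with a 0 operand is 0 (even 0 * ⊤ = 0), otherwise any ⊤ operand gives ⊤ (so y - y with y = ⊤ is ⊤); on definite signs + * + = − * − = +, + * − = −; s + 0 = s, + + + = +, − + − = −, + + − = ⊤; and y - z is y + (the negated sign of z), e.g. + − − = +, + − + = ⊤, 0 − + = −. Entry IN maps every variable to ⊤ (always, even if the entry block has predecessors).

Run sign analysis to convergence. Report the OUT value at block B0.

Answer: {a: ⊤, b: +, c: ⊤, d: +, e: ⊤, f: ⊤}

Working:
Fixpoint table:
  B0: | IN=(all ⊤) | OUT={b:+, d:+; rest ⊤}
  B1: | IN={b:+, d:+; rest ⊤} | OUT={b:+, d:+, f:+; rest ⊤}
  B2: | IN={b:+, d:+, f:+; rest ⊤} | OUT={b:+, d:+; rest ⊤}
  B3: | IN={b:+, d:+; rest ⊤} | OUT={b:+, d:+; rest ⊤}

Merge at B0 (entry node, so the boundary value (all ⊤) is joined with the incoming edge(s)): IN[B0] = (all ⊤) ⊔ OUT[B1] ⊔ OUT[B2] = {a: ⊤, b: ⊤, c: ⊤, d: ⊤, e: ⊤, f: ⊤}
Applying B0's transfer function to that IN value gives OUT[B0] (row B0 above).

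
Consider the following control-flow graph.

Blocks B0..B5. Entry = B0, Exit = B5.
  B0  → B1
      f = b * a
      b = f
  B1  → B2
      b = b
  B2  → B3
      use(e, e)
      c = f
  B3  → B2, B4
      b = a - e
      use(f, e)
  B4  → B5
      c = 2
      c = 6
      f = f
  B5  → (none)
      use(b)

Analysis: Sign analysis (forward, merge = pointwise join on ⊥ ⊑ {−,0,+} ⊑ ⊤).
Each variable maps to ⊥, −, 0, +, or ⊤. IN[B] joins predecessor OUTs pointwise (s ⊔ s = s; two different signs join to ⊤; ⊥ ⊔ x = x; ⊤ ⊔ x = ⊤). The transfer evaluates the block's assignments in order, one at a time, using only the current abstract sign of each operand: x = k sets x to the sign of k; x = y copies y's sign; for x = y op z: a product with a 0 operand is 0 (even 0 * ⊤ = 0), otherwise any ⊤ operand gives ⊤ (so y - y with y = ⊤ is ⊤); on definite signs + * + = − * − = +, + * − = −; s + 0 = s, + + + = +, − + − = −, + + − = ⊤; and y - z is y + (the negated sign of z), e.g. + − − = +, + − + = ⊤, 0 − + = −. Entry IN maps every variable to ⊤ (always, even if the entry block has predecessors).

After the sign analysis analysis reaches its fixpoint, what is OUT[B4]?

Per-block solution:
  B0:  IN=(all ⊤)  OUT=(all ⊤)
  B1:  IN=(all ⊤)  OUT=(all ⊤)
  B2:  IN=(all ⊤)  OUT=(all ⊤)
  B3:  IN=(all ⊤)  OUT=(all ⊤)
  B4:  IN=(all ⊤)  OUT={c:+; rest ⊤}
  B5:  IN={c:+; rest ⊤}  OUT={c:+; rest ⊤}

Merge at B4: IN[B4] = OUT[B3] = {a: ⊤, b: ⊤, c: ⊤, d: ⊤, e: ⊤, f: ⊤}
Applying B4's transfer function to that IN value gives OUT[B4] (row B4 above).

Answer: {a: ⊤, b: ⊤, c: +, d: ⊤, e: ⊤, f: ⊤}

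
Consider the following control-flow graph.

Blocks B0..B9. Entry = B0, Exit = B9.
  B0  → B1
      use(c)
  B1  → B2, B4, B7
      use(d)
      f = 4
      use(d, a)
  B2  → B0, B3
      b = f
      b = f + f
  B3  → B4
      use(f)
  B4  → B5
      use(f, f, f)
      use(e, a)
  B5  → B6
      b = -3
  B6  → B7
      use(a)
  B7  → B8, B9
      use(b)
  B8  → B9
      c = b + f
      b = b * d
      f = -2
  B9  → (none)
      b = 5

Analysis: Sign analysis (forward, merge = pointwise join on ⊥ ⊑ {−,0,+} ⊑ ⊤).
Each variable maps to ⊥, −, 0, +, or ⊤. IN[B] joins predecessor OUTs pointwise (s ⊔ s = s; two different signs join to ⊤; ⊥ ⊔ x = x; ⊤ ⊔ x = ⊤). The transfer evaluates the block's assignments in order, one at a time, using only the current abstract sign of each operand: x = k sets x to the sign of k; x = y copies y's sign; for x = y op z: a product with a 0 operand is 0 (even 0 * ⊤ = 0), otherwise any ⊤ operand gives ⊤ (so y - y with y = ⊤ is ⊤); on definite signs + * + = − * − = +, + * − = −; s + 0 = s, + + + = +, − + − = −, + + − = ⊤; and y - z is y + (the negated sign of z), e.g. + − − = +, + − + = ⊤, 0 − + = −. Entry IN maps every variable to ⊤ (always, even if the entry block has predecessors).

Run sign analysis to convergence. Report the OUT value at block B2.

Answer: {a: ⊤, b: +, c: ⊤, d: ⊤, e: ⊤, f: +}

Working:
Fixpoint table:
  B0: | IN=(all ⊤) | OUT=(all ⊤)
  B1: | IN=(all ⊤) | OUT={f:+; rest ⊤}
  B2: | IN={f:+; rest ⊤} | OUT={b:+, f:+; rest ⊤}
  B3: | IN={b:+, f:+; rest ⊤} | OUT={b:+, f:+; rest ⊤}
  B4: | IN={f:+; rest ⊤} | OUT={f:+; rest ⊤}
  B5: | IN={f:+; rest ⊤} | OUT={b:-, f:+; rest ⊤}
  B6: | IN={b:-, f:+; rest ⊤} | OUT={b:-, f:+; rest ⊤}
  B7: | IN={f:+; rest ⊤} | OUT={f:+; rest ⊤}
  B8: | IN={f:+; rest ⊤} | OUT={f:-; rest ⊤}
  B9: | IN=(all ⊤) | OUT={b:+; rest ⊤}

Merge at B2: IN[B2] = OUT[B1] = {a: ⊤, b: ⊤, c: ⊤, d: ⊤, e: ⊤, f: +}
Applying B2's transfer function to that IN value gives OUT[B2] (row B2 above).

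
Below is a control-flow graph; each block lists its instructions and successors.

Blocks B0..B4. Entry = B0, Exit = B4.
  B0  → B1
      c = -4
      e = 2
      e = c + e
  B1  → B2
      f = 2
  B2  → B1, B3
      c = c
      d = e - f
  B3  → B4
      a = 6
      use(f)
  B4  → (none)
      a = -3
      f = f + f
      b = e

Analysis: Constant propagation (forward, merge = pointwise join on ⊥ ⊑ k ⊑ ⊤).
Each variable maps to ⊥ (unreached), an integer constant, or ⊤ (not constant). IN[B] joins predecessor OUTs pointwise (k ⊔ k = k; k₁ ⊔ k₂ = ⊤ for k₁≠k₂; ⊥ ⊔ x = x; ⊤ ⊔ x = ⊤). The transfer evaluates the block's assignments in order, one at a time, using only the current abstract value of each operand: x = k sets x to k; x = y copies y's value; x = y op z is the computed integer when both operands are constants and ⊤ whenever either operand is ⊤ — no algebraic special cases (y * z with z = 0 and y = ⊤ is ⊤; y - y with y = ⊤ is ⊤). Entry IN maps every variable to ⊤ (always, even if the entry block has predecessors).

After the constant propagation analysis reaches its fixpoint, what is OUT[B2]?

Fixpoint table:
  B0:   IN=(all ⊤)   OUT={c:-4, e:-2; rest ⊤}
  B1:   IN={c:-4, e:-2; rest ⊤}   OUT={c:-4, e:-2, f:2; rest ⊤}
  B2:   IN={c:-4, e:-2, f:2; rest ⊤}   OUT={c:-4, d:-4, e:-2, f:2; rest ⊤}
  B3:   IN={c:-4, d:-4, e:-2, f:2; rest ⊤}   OUT={a:6, c:-4, d:-4, e:-2, f:2; rest ⊤}
  B4:   IN={a:6, c:-4, d:-4, e:-2, f:2; rest ⊤}   OUT={a:-3, b:-2, c:-4, d:-4, e:-2, f:4; rest ⊤}

Merge at B2: IN[B2] = OUT[B1] = {a: ⊤, b: ⊤, c: -4, d: ⊤, e: -2, f: 2}
Applying B2's transfer function to that IN value gives OUT[B2] (row B2 above).

Answer: {a: ⊤, b: ⊤, c: -4, d: -4, e: -2, f: 2}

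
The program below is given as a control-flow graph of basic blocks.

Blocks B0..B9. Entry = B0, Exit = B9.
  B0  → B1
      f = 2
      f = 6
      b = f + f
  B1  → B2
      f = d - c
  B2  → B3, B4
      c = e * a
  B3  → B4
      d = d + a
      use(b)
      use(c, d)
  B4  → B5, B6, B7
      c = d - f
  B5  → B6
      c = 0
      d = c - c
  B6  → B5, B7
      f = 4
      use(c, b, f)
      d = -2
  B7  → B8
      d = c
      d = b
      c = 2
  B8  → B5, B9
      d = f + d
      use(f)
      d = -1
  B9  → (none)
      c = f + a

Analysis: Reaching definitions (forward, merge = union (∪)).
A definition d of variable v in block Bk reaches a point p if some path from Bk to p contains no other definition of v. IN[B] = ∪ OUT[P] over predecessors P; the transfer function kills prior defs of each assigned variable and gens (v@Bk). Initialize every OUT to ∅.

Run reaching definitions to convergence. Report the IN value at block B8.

Fixpoint table:
  B0:   IN={}   OUT={b@B0, f@B0}
  B1:   IN={b@B0, f@B0}   OUT={b@B0, f@B1}
  B2:   IN={b@B0, f@B1}   OUT={b@B0, c@B2, f@B1}
  B3:   IN={b@B0, c@B2, f@B1}   OUT={b@B0, c@B2, d@B3, f@B1}
  B4:   IN={b@B0, c@B2, d@B3, f@B1}   OUT={b@B0, c@B4, d@B3, f@B1}
  B5:   IN={b@B0, c@B4, c@B5, c@B7, d@B3, d@B6, d@B8, f@B1, f@B6}   OUT={b@B0, c@B5, d@B5, f@B1, f@B6}
  B6:   IN={b@B0, c@B4, c@B5, d@B3, d@B5, f@B1, f@B6}   OUT={b@B0, c@B4, c@B5, d@B6, f@B6}
  B7:   IN={b@B0, c@B4, c@B5, d@B3, d@B6, f@B1, f@B6}   OUT={b@B0, c@B7, d@B7, f@B1, f@B6}
  B8:   IN={b@B0, c@B7, d@B7, f@B1, f@B6}   OUT={b@B0, c@B7, d@B8, f@B1, f@B6}
  B9:   IN={b@B0, c@B7, d@B8, f@B1, f@B6}   OUT={b@B0, c@B9, d@B8, f@B1, f@B6}

Merge at B8: IN[B8] = OUT[B7] = {b@B0, c@B7, d@B7, f@B1, f@B6}

Answer: {b@B0, c@B7, d@B7, f@B1, f@B6}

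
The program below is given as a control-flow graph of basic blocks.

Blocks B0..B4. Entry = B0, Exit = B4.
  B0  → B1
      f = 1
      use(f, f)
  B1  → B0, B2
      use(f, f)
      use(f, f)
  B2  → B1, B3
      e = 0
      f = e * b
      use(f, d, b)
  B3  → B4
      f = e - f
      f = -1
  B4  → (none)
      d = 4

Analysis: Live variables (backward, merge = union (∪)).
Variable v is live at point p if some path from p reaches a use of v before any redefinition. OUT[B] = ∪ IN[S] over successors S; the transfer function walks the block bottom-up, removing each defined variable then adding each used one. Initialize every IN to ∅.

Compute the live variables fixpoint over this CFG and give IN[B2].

Answer: {b, d}

Derivation:
Fixpoint table:
  B0:  IN={b, d}  OUT={b, d, f}
  B1:  IN={b, d, f}  OUT={b, d}
  B2:  IN={b, d}  OUT={b, d, e, f}
  B3:  IN={e, f}  OUT={}
  B4:  IN={}  OUT={}

Merge at B2: OUT[B2] = IN[B1] ⊔ IN[B3] = {b, d, e, f}
Applying B2's transfer function to that OUT value gives IN[B2] (row B2 above).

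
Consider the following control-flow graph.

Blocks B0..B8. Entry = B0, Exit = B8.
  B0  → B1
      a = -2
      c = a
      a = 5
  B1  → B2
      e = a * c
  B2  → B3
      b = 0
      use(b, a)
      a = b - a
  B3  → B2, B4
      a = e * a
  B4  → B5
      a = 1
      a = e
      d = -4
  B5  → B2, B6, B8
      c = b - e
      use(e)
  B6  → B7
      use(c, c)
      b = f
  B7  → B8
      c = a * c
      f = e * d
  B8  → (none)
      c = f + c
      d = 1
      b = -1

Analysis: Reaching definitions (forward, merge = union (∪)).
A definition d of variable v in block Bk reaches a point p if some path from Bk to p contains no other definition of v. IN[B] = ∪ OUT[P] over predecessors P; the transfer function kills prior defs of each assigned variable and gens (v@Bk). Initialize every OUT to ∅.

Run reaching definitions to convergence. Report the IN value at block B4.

Answer: {a@B3, b@B2, c@B0, c@B5, d@B4, e@B1}

Working:
Fixpoint table:
  B0:   IN={}   OUT={a@B0, c@B0}
  B1:   IN={a@B0, c@B0}   OUT={a@B0, c@B0, e@B1}
  B2:   IN={a@B0, a@B3, a@B4, b@B2, c@B0, c@B5, d@B4, e@B1}   OUT={a@B2, b@B2, c@B0, c@B5, d@B4, e@B1}
  B3:   IN={a@B2, b@B2, c@B0, c@B5, d@B4, e@B1}   OUT={a@B3, b@B2, c@B0, c@B5, d@B4, e@B1}
  B4:   IN={a@B3, b@B2, c@B0, c@B5, d@B4, e@B1}   OUT={a@B4, b@B2, c@B0, c@B5, d@B4, e@B1}
  B5:   IN={a@B4, b@B2, c@B0, c@B5, d@B4, e@B1}   OUT={a@B4, b@B2, c@B5, d@B4, e@B1}
  B6:   IN={a@B4, b@B2, c@B5, d@B4, e@B1}   OUT={a@B4, b@B6, c@B5, d@B4, e@B1}
  B7:   IN={a@B4, b@B6, c@B5, d@B4, e@B1}   OUT={a@B4, b@B6, c@B7, d@B4, e@B1, f@B7}
  B8:   IN={a@B4, b@B2, b@B6, c@B5, c@B7, d@B4, e@B1, f@B7}   OUT={a@B4, b@B8, c@B8, d@B8, e@B1, f@B7}

Merge at B4: IN[B4] = OUT[B3] = {a@B3, b@B2, c@B0, c@B5, d@B4, e@B1}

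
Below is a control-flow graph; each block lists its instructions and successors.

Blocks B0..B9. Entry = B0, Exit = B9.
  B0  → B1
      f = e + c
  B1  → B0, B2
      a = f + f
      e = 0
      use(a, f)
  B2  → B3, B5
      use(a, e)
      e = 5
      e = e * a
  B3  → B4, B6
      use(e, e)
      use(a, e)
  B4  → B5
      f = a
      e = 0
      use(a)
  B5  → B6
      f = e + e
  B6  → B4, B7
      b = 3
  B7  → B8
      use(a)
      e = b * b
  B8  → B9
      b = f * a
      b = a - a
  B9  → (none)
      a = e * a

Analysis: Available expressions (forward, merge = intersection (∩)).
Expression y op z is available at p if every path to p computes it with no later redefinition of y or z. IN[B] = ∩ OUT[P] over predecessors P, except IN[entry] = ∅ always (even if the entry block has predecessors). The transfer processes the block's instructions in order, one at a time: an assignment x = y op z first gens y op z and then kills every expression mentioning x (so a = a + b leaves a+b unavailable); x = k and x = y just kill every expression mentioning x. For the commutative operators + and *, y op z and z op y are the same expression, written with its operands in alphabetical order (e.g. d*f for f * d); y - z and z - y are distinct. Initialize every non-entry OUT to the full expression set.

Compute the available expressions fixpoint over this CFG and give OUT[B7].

Fixpoint table:
  B0:  IN={}  OUT={c+e}
  B1:  IN={c+e}  OUT={f+f}
  B2:  IN={f+f}  OUT={f+f}
  B3:  IN={f+f}  OUT={f+f}
  B4:  IN={}  OUT={}
  B5:  IN={}  OUT={e+e}
  B6:  IN={}  OUT={}
  B7:  IN={}  OUT={b*b}
  B8:  IN={b*b}  OUT={a*f, a-a}
  B9:  IN={a*f, a-a}  OUT={}

Merge at B7: IN[B7] = OUT[B6] = {}
Applying B7's transfer function to that IN value gives OUT[B7] (row B7 above).

Answer: {b*b}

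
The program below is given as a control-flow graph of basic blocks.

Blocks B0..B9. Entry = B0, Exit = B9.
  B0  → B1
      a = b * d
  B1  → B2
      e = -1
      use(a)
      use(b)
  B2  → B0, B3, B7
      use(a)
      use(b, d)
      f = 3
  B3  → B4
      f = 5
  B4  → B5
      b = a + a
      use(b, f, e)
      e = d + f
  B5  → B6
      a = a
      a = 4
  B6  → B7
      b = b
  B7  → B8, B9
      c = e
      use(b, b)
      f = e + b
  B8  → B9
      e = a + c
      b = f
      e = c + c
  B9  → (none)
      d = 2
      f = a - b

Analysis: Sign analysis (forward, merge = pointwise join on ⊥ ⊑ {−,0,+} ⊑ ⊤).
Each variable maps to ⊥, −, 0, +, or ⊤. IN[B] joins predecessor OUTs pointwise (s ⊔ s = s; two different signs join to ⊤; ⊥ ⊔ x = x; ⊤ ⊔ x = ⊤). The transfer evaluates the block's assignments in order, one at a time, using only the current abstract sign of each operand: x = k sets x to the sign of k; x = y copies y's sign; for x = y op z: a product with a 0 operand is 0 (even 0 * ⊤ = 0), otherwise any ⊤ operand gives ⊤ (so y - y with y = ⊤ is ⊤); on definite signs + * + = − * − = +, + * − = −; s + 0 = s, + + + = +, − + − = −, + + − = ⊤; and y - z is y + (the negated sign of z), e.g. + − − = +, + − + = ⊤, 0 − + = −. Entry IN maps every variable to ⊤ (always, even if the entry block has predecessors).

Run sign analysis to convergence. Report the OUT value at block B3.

Converged values:
  B0:   IN=(all ⊤)   OUT=(all ⊤)
  B1:   IN=(all ⊤)   OUT={e:-; rest ⊤}
  B2:   IN={e:-; rest ⊤}   OUT={e:-, f:+; rest ⊤}
  B3:   IN={e:-, f:+; rest ⊤}   OUT={e:-, f:+; rest ⊤}
  B4:   IN={e:-, f:+; rest ⊤}   OUT={f:+; rest ⊤}
  B5:   IN={f:+; rest ⊤}   OUT={a:+, f:+; rest ⊤}
  B6:   IN={a:+, f:+; rest ⊤}   OUT={a:+, f:+; rest ⊤}
  B7:   IN={f:+; rest ⊤}   OUT=(all ⊤)
  B8:   IN=(all ⊤)   OUT=(all ⊤)
  B9:   IN=(all ⊤)   OUT={d:+; rest ⊤}

Merge at B3: IN[B3] = OUT[B2] = {a: ⊤, b: ⊤, c: ⊤, d: ⊤, e: -, f: +}
Applying B3's transfer function to that IN value gives OUT[B3] (row B3 above).

Answer: {a: ⊤, b: ⊤, c: ⊤, d: ⊤, e: -, f: +}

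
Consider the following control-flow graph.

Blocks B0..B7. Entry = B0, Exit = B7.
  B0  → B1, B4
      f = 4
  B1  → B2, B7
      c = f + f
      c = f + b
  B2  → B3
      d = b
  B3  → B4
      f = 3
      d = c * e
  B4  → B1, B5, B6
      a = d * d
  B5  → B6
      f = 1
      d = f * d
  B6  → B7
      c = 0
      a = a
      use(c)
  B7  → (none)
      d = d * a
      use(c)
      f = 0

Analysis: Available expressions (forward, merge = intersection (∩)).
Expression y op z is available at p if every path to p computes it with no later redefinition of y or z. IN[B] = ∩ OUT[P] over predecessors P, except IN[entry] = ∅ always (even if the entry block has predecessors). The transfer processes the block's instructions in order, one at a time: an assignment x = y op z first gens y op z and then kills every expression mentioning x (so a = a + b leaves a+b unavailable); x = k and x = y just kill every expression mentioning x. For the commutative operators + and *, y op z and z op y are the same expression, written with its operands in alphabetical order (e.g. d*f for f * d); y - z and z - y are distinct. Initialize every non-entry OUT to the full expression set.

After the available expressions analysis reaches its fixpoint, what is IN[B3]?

Fixpoint table:
  B0: | IN={} | OUT={}
  B1: | IN={} | OUT={b+f, f+f}
  B2: | IN={b+f, f+f} | OUT={b+f, f+f}
  B3: | IN={b+f, f+f} | OUT={c*e}
  B4: | IN={} | OUT={d*d}
  B5: | IN={d*d} | OUT={}
  B6: | IN={} | OUT={}
  B7: | IN={} | OUT={}

Merge at B3: IN[B3] = OUT[B2] = {b+f, f+f}

Answer: {b+f, f+f}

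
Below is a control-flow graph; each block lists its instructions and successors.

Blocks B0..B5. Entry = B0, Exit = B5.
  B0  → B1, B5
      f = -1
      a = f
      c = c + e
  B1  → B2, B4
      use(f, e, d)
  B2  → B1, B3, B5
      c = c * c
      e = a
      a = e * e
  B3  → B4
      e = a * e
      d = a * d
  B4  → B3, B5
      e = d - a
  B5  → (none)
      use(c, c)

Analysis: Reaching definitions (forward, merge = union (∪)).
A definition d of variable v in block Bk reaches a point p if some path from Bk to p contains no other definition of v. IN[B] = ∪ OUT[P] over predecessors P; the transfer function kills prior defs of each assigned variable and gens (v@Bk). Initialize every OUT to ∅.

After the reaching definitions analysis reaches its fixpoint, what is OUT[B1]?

Answer: {a@B0, a@B2, c@B0, c@B2, e@B2, f@B0}

Working:
Per-block solution:
  B0:   IN={}   OUT={a@B0, c@B0, f@B0}
  B1:   IN={a@B0, a@B2, c@B0, c@B2, e@B2, f@B0}   OUT={a@B0, a@B2, c@B0, c@B2, e@B2, f@B0}
  B2:   IN={a@B0, a@B2, c@B0, c@B2, e@B2, f@B0}   OUT={a@B2, c@B2, e@B2, f@B0}
  B3:   IN={a@B0, a@B2, c@B0, c@B2, d@B3, e@B2, e@B4, f@B0}   OUT={a@B0, a@B2, c@B0, c@B2, d@B3, e@B3, f@B0}
  B4:   IN={a@B0, a@B2, c@B0, c@B2, d@B3, e@B2, e@B3, f@B0}   OUT={a@B0, a@B2, c@B0, c@B2, d@B3, e@B4, f@B0}
  B5:   IN={a@B0, a@B2, c@B0, c@B2, d@B3, e@B2, e@B4, f@B0}   OUT={a@B0, a@B2, c@B0, c@B2, d@B3, e@B2, e@B4, f@B0}

Merge at B1: IN[B1] = OUT[B0] ⊔ OUT[B2] = {a@B0, a@B2, c@B0, c@B2, e@B2, f@B0}
Applying B1's transfer function to that IN value gives OUT[B1] (row B1 above).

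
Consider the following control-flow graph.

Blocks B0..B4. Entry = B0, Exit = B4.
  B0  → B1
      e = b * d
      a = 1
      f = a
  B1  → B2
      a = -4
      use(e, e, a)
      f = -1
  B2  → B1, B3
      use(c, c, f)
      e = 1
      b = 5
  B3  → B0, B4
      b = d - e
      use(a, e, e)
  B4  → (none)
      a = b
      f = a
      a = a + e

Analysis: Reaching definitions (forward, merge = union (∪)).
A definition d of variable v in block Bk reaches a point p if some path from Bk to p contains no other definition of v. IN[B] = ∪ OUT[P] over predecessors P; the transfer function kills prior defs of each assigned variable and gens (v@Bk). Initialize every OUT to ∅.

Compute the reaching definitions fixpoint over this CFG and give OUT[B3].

Answer: {a@B1, b@B3, e@B2, f@B1}

Trace:
Per-block solution:
  B0:   IN={a@B1, b@B3, e@B2, f@B1}   OUT={a@B0, b@B3, e@B0, f@B0}
  B1:   IN={a@B0, a@B1, b@B2, b@B3, e@B0, e@B2, f@B0, f@B1}   OUT={a@B1, b@B2, b@B3, e@B0, e@B2, f@B1}
  B2:   IN={a@B1, b@B2, b@B3, e@B0, e@B2, f@B1}   OUT={a@B1, b@B2, e@B2, f@B1}
  B3:   IN={a@B1, b@B2, e@B2, f@B1}   OUT={a@B1, b@B3, e@B2, f@B1}
  B4:   IN={a@B1, b@B3, e@B2, f@B1}   OUT={a@B4, b@B3, e@B2, f@B4}

Merge at B3: IN[B3] = OUT[B2] = {a@B1, b@B2, e@B2, f@B1}
Applying B3's transfer function to that IN value gives OUT[B3] (row B3 above).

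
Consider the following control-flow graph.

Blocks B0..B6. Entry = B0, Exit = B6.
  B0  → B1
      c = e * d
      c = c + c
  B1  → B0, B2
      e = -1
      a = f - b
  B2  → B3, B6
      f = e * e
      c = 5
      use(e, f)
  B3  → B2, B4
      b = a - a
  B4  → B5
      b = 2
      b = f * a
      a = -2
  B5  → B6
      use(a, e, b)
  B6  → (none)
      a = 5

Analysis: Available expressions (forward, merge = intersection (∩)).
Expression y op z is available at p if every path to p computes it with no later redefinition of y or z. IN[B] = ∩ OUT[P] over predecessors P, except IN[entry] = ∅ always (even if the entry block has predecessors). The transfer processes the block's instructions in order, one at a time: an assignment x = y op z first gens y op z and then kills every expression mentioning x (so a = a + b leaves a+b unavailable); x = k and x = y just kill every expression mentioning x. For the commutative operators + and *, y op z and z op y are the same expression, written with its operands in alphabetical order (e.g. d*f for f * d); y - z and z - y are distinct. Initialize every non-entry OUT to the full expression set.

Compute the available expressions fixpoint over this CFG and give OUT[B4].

Answer: {e*e}

Trace:
Converged values:
  B0:   IN={}   OUT={d*e}
  B1:   IN={d*e}   OUT={f-b}
  B2:   IN={}   OUT={e*e}
  B3:   IN={e*e}   OUT={a-a, e*e}
  B4:   IN={a-a, e*e}   OUT={e*e}
  B5:   IN={e*e}   OUT={e*e}
  B6:   IN={e*e}   OUT={e*e}

Merge at B4: IN[B4] = OUT[B3] = {a-a, e*e}
Applying B4's transfer function to that IN value gives OUT[B4] (row B4 above).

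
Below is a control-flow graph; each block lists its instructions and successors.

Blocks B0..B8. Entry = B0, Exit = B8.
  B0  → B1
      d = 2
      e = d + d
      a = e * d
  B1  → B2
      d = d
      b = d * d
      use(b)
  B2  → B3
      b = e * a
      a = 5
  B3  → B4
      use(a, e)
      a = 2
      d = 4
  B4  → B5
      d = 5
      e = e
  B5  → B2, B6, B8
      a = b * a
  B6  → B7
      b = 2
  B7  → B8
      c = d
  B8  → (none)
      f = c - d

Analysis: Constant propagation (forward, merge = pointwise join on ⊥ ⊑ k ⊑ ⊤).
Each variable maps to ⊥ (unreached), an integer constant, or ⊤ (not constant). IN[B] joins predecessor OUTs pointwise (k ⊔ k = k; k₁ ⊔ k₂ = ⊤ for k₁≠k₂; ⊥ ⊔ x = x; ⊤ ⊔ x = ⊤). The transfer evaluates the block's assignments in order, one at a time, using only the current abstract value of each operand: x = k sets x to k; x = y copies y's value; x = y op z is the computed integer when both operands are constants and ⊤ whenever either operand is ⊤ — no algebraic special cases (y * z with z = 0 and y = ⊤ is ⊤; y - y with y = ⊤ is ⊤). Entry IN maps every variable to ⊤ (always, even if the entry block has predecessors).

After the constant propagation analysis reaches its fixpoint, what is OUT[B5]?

Per-block solution:
  B0:   IN=(all ⊤)   OUT={a:8, d:2, e:4; rest ⊤}
  B1:   IN={a:8, d:2, e:4; rest ⊤}   OUT={a:8, b:4, d:2, e:4; rest ⊤}
  B2:   IN={e:4; rest ⊤}   OUT={a:5, e:4; rest ⊤}
  B3:   IN={a:5, e:4; rest ⊤}   OUT={a:2, d:4, e:4; rest ⊤}
  B4:   IN={a:2, d:4, e:4; rest ⊤}   OUT={a:2, d:5, e:4; rest ⊤}
  B5:   IN={a:2, d:5, e:4; rest ⊤}   OUT={d:5, e:4; rest ⊤}
  B6:   IN={d:5, e:4; rest ⊤}   OUT={b:2, d:5, e:4; rest ⊤}
  B7:   IN={b:2, d:5, e:4; rest ⊤}   OUT={b:2, c:5, d:5, e:4; rest ⊤}
  B8:   IN={d:5, e:4; rest ⊤}   OUT={d:5, e:4; rest ⊤}

Merge at B5: IN[B5] = OUT[B4] = {a: 2, b: ⊤, c: ⊤, d: 5, e: 4, f: ⊤}
Applying B5's transfer function to that IN value gives OUT[B5] (row B5 above).

Answer: {a: ⊤, b: ⊤, c: ⊤, d: 5, e: 4, f: ⊤}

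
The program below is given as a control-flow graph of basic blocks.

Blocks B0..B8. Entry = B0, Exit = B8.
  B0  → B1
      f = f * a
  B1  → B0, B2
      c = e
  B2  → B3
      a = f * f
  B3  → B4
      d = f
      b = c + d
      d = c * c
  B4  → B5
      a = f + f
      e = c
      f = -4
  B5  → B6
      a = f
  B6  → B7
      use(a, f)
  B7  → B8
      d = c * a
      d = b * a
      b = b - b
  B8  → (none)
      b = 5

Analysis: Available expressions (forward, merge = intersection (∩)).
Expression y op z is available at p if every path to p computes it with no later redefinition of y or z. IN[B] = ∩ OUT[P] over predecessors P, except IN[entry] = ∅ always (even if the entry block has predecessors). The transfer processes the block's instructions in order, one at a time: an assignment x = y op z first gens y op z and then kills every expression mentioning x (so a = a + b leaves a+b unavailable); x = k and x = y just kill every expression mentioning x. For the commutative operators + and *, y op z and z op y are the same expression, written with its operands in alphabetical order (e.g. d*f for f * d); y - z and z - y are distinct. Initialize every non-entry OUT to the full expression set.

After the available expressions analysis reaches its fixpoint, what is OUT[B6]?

Answer: {c*c}

Trace:
Per-block solution:
  B0:  IN={}  OUT={}
  B1:  IN={}  OUT={}
  B2:  IN={}  OUT={f*f}
  B3:  IN={f*f}  OUT={c*c, f*f}
  B4:  IN={c*c, f*f}  OUT={c*c}
  B5:  IN={c*c}  OUT={c*c}
  B6:  IN={c*c}  OUT={c*c}
  B7:  IN={c*c}  OUT={a*c, c*c}
  B8:  IN={a*c, c*c}  OUT={a*c, c*c}

Merge at B6: IN[B6] = OUT[B5] = {c*c}
Applying B6's transfer function to that IN value gives OUT[B6] (row B6 above).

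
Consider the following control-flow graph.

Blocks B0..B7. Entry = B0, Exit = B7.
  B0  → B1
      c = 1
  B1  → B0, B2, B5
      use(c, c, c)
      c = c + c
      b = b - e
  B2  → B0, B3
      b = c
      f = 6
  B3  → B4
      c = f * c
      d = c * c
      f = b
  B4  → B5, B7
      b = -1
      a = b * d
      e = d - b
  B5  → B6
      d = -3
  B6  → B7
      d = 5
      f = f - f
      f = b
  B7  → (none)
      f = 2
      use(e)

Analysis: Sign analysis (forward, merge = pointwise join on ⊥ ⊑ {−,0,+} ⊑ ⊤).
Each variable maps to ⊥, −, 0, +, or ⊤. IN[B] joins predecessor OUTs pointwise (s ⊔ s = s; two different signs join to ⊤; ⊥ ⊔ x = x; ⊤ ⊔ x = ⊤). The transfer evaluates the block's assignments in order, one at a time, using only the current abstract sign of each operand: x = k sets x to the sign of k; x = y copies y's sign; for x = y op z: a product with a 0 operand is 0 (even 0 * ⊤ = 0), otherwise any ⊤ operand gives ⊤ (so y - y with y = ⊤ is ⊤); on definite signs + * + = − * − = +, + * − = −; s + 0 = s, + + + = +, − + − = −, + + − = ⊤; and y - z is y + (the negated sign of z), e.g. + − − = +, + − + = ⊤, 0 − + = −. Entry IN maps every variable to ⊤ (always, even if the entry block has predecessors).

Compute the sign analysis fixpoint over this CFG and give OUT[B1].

Fixpoint table:
  B0:  IN=(all ⊤)  OUT={c:+; rest ⊤}
  B1:  IN={c:+; rest ⊤}  OUT={c:+; rest ⊤}
  B2:  IN={c:+; rest ⊤}  OUT={b:+, c:+, f:+; rest ⊤}
  B3:  IN={b:+, c:+, f:+; rest ⊤}  OUT={b:+, c:+, d:+, f:+; rest ⊤}
  B4:  IN={b:+, c:+, d:+, f:+; rest ⊤}  OUT={a:-, b:-, c:+, d:+, e:+, f:+; rest ⊤}
  B5:  IN={c:+; rest ⊤}  OUT={c:+, d:-; rest ⊤}
  B6:  IN={c:+, d:-; rest ⊤}  OUT={c:+, d:+; rest ⊤}
  B7:  IN={c:+, d:+; rest ⊤}  OUT={c:+, d:+, f:+; rest ⊤}

Merge at B1: IN[B1] = OUT[B0] = {a: ⊤, b: ⊤, c: +, d: ⊤, e: ⊤, f: ⊤}
Applying B1's transfer function to that IN value gives OUT[B1] (row B1 above).

Answer: {a: ⊤, b: ⊤, c: +, d: ⊤, e: ⊤, f: ⊤}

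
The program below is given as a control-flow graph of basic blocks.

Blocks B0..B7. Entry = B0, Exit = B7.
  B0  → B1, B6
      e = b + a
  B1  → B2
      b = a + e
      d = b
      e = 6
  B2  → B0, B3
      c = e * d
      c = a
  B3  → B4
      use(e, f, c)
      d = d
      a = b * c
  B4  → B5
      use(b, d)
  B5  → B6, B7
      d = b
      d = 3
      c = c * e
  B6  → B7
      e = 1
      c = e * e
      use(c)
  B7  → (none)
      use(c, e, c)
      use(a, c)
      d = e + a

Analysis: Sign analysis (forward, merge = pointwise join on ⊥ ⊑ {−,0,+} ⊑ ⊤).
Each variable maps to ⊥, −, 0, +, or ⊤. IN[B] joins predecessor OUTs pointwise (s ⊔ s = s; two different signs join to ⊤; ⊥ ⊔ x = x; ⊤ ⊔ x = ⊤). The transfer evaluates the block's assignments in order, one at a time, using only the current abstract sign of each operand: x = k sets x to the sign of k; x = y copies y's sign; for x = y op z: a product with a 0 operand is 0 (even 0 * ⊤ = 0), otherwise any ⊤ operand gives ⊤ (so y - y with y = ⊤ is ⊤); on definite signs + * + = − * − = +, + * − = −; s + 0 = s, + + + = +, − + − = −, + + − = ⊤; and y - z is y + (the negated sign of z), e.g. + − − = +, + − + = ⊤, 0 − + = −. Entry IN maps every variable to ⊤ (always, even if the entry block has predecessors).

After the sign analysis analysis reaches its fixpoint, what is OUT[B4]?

Fixpoint table:
  B0:  IN=(all ⊤)  OUT=(all ⊤)
  B1:  IN=(all ⊤)  OUT={e:+; rest ⊤}
  B2:  IN={e:+; rest ⊤}  OUT={e:+; rest ⊤}
  B3:  IN={e:+; rest ⊤}  OUT={e:+; rest ⊤}
  B4:  IN={e:+; rest ⊤}  OUT={e:+; rest ⊤}
  B5:  IN={e:+; rest ⊤}  OUT={d:+, e:+; rest ⊤}
  B6:  IN=(all ⊤)  OUT={c:+, e:+; rest ⊤}
  B7:  IN={e:+; rest ⊤}  OUT={e:+; rest ⊤}

Merge at B4: IN[B4] = OUT[B3] = {a: ⊤, b: ⊤, c: ⊤, d: ⊤, e: +, f: ⊤}
Applying B4's transfer function to that IN value gives OUT[B4] (row B4 above).

Answer: {a: ⊤, b: ⊤, c: ⊤, d: ⊤, e: +, f: ⊤}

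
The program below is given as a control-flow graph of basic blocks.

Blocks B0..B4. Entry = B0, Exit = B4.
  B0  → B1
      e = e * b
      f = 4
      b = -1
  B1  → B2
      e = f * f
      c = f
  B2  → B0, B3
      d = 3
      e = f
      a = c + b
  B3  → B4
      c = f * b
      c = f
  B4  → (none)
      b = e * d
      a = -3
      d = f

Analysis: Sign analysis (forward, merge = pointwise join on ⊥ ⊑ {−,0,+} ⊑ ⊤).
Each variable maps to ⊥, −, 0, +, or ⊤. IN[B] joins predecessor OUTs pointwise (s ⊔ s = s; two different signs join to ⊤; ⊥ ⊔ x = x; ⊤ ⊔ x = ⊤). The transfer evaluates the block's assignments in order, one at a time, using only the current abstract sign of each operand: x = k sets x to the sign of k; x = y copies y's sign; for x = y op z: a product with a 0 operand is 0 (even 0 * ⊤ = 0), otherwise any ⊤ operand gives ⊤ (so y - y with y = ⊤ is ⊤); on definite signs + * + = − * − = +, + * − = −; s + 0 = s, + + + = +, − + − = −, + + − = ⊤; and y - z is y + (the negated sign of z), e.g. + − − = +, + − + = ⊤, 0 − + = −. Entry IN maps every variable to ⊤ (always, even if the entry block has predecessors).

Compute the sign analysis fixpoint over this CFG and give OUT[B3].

Converged values:
  B0: | IN=(all ⊤) | OUT={b:-, f:+; rest ⊤}
  B1: | IN={b:-, f:+; rest ⊤} | OUT={b:-, c:+, e:+, f:+; rest ⊤}
  B2: | IN={b:-, c:+, e:+, f:+; rest ⊤} | OUT={b:-, c:+, d:+, e:+, f:+; rest ⊤}
  B3: | IN={b:-, c:+, d:+, e:+, f:+; rest ⊤} | OUT={b:-, c:+, d:+, e:+, f:+; rest ⊤}
  B4: | IN={b:-, c:+, d:+, e:+, f:+; rest ⊤} | OUT={a:-, b:+, c:+, d:+, e:+, f:+; rest ⊤}

Merge at B3: IN[B3] = OUT[B2] = {a: ⊤, b: -, c: +, d: +, e: +, f: +}
Applying B3's transfer function to that IN value gives OUT[B3] (row B3 above).

Answer: {a: ⊤, b: -, c: +, d: +, e: +, f: +}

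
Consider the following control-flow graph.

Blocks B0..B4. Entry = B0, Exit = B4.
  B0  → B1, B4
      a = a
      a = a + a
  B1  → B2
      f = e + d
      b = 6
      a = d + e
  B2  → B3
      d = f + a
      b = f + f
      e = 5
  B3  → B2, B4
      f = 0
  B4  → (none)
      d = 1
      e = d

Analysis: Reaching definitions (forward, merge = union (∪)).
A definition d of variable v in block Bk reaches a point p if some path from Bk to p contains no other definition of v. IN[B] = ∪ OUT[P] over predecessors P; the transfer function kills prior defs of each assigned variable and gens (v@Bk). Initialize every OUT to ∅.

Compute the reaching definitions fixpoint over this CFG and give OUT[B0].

Answer: {a@B0}

Working:
Fixpoint table:
  B0: | IN={} | OUT={a@B0}
  B1: | IN={a@B0} | OUT={a@B1, b@B1, f@B1}
  B2: | IN={a@B1, b@B1, b@B2, d@B2, e@B2, f@B1, f@B3} | OUT={a@B1, b@B2, d@B2, e@B2, f@B1, f@B3}
  B3: | IN={a@B1, b@B2, d@B2, e@B2, f@B1, f@B3} | OUT={a@B1, b@B2, d@B2, e@B2, f@B3}
  B4: | IN={a@B0, a@B1, b@B2, d@B2, e@B2, f@B3} | OUT={a@B0, a@B1, b@B2, d@B4, e@B4, f@B3}

B0 is the boundary node: IN[B0] = {}
Applying B0's transfer function to that IN value gives OUT[B0] (row B0 above).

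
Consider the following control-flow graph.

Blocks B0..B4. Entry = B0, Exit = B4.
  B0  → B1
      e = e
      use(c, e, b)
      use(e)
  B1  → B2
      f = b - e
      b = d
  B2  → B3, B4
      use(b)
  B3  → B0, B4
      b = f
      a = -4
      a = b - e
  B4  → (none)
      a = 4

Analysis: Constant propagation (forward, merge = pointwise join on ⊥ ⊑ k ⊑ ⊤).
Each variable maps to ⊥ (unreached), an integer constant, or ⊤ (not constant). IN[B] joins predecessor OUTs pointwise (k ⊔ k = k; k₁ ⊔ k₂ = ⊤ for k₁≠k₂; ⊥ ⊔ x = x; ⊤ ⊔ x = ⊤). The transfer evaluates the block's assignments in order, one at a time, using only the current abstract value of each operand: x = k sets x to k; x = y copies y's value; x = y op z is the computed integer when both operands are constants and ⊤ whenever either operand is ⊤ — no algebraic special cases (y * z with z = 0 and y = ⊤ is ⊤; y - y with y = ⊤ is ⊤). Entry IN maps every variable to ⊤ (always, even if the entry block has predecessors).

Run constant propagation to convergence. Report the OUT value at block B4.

Fixpoint table:
  B0:   IN=(all ⊤)   OUT=(all ⊤)
  B1:   IN=(all ⊤)   OUT=(all ⊤)
  B2:   IN=(all ⊤)   OUT=(all ⊤)
  B3:   IN=(all ⊤)   OUT=(all ⊤)
  B4:   IN=(all ⊤)   OUT={a:4; rest ⊤}

Merge at B4: IN[B4] = OUT[B2] ⊔ OUT[B3] = {a: ⊤, b: ⊤, c: ⊤, d: ⊤, e: ⊤, f: ⊤}
Applying B4's transfer function to that IN value gives OUT[B4] (row B4 above).

Answer: {a: 4, b: ⊤, c: ⊤, d: ⊤, e: ⊤, f: ⊤}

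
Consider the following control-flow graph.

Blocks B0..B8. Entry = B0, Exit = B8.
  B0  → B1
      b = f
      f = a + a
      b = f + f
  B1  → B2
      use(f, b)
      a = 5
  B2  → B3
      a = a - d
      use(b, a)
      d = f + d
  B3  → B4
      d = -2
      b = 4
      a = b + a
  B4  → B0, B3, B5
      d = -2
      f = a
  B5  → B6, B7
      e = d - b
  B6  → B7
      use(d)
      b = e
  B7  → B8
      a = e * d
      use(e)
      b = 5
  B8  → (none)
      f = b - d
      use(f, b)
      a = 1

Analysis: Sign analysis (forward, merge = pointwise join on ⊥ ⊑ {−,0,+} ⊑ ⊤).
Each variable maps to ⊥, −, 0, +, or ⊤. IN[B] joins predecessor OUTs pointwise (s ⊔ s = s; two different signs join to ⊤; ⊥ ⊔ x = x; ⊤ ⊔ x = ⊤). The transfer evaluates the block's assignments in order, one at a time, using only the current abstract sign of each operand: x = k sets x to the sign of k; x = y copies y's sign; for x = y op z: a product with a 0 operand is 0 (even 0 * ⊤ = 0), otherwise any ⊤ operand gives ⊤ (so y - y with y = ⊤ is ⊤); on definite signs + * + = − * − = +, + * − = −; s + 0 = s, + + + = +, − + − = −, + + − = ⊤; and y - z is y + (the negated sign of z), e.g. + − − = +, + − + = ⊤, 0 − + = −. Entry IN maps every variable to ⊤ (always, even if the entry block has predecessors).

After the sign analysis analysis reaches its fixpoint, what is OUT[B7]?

Answer: {a: +, b: +, c: ⊤, d: -, e: -, f: ⊤}

Derivation:
Per-block solution:
  B0: | IN=(all ⊤) | OUT=(all ⊤)
  B1: | IN=(all ⊤) | OUT={a:+; rest ⊤}
  B2: | IN={a:+; rest ⊤} | OUT=(all ⊤)
  B3: | IN=(all ⊤) | OUT={b:+, d:-; rest ⊤}
  B4: | IN={b:+, d:-; rest ⊤} | OUT={b:+, d:-; rest ⊤}
  B5: | IN={b:+, d:-; rest ⊤} | OUT={b:+, d:-, e:-; rest ⊤}
  B6: | IN={b:+, d:-, e:-; rest ⊤} | OUT={b:-, d:-, e:-; rest ⊤}
  B7: | IN={d:-, e:-; rest ⊤} | OUT={a:+, b:+, d:-, e:-; rest ⊤}
  B8: | IN={a:+, b:+, d:-, e:-; rest ⊤} | OUT={a:+, b:+, d:-, e:-, f:+; rest ⊤}

Merge at B7: IN[B7] = OUT[B5] ⊔ OUT[B6] = {a: ⊤, b: ⊤, c: ⊤, d: -, e: -, f: ⊤}
Applying B7's transfer function to that IN value gives OUT[B7] (row B7 above).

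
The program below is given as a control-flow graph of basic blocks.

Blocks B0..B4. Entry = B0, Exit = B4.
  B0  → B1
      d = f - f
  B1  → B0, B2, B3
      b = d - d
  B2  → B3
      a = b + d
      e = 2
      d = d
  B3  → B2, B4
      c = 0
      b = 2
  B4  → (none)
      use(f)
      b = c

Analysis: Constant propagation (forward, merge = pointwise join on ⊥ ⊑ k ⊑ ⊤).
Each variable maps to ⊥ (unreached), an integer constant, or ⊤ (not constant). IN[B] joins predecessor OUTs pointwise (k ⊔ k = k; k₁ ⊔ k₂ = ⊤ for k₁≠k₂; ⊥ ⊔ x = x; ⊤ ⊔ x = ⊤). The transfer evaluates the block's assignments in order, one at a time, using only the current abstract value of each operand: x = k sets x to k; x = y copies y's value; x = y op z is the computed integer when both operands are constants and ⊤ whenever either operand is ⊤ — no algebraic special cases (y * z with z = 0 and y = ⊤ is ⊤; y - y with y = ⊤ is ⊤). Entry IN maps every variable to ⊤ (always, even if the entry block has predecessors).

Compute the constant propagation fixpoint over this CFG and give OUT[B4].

Fixpoint table:
  B0:  IN=(all ⊤)  OUT=(all ⊤)
  B1:  IN=(all ⊤)  OUT=(all ⊤)
  B2:  IN=(all ⊤)  OUT={e:2; rest ⊤}
  B3:  IN=(all ⊤)  OUT={b:2, c:0; rest ⊤}
  B4:  IN={b:2, c:0; rest ⊤}  OUT={b:0, c:0; rest ⊤}

Merge at B4: IN[B4] = OUT[B3] = {a: ⊤, b: 2, c: 0, d: ⊤, e: ⊤, f: ⊤}
Applying B4's transfer function to that IN value gives OUT[B4] (row B4 above).

Answer: {a: ⊤, b: 0, c: 0, d: ⊤, e: ⊤, f: ⊤}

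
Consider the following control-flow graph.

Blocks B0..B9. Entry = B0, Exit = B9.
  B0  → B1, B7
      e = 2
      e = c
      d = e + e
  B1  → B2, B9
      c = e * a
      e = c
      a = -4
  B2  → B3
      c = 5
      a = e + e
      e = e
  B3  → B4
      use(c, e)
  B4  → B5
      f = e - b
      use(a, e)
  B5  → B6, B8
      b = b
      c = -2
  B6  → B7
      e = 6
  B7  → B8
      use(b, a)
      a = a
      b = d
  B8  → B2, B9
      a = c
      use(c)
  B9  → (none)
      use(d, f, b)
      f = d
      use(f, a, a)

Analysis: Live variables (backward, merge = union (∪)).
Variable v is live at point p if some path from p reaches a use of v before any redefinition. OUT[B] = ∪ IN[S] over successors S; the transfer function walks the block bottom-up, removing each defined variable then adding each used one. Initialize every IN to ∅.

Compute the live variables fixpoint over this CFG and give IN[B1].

Converged values:
  B0: | IN={a, b, c, f} | OUT={a, b, c, d, e, f}
  B1: | IN={a, b, d, e, f} | OUT={a, b, d, e, f}
  B2: | IN={b, d, e} | OUT={a, b, c, d, e}
  B3: | IN={a, b, c, d, e} | OUT={a, b, d, e}
  B4: | IN={a, b, d, e} | OUT={a, b, d, e, f}
  B5: | IN={a, b, d, e, f} | OUT={a, b, c, d, e, f}
  B6: | IN={a, b, c, d, f} | OUT={a, b, c, d, e, f}
  B7: | IN={a, b, c, d, e, f} | OUT={b, c, d, e, f}
  B8: | IN={b, c, d, e, f} | OUT={a, b, d, e, f}
  B9: | IN={a, b, d, f} | OUT={}

Merge at B1: OUT[B1] = IN[B2] ⊔ IN[B9] = {a, b, d, e, f}
Applying B1's transfer function to that OUT value gives IN[B1] (row B1 above).

Answer: {a, b, d, e, f}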